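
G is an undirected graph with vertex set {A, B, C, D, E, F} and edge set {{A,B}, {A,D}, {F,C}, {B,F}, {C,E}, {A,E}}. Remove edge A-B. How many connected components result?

1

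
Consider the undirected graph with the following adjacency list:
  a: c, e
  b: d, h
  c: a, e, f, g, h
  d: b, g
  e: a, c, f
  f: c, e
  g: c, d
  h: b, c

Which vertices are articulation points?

c

Removing c increases the component count from 1 to 2, so c is a cut vertex.
By contrast removing f leaves 1 component; it is not a cut vertex. No other vertex is a cut vertex either.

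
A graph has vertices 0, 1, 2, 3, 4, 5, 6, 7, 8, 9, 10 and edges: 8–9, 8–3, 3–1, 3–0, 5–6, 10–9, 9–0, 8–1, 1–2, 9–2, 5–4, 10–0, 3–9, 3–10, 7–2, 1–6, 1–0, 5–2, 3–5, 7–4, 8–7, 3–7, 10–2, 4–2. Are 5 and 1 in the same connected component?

From 5 we can reach 0, 1, 2, 3, 4, 5, 6, 7, 8, 9, 10, which includes 1.

Yes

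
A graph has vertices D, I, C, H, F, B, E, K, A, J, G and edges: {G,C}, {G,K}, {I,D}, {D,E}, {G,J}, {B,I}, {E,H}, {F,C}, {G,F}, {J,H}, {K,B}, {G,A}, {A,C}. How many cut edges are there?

The edges on the cycle G-F-C-G are not bridges since each lies on that cycle.
Every edge lies on some cycle, so there are no bridges.

0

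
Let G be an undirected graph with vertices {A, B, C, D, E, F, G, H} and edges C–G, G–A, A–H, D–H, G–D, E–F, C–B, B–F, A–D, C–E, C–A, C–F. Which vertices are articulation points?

C

Removing C increases the component count from 1 to 2, so C is a cut vertex.
By contrast removing B leaves 1 component; it is not a cut vertex. No other vertex is a cut vertex either.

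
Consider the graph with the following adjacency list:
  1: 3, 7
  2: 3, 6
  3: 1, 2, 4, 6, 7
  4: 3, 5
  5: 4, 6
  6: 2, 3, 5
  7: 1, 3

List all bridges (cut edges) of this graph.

none

The edges on the cycle 3-1-7-3 are not bridges since each lies on that cycle.
Every edge lies on some cycle, so there are no bridges.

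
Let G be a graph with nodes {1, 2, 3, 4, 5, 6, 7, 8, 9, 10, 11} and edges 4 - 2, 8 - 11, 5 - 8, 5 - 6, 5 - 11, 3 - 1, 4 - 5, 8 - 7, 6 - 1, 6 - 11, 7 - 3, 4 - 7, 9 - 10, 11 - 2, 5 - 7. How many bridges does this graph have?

1

The edges on the cycle 5-6-11-5 are not bridges since each lies on that cycle.
But removing 9 - 10 disconnects 9 from 10 — this is a bridge.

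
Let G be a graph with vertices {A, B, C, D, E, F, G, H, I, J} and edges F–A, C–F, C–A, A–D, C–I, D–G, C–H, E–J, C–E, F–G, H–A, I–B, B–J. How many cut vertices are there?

1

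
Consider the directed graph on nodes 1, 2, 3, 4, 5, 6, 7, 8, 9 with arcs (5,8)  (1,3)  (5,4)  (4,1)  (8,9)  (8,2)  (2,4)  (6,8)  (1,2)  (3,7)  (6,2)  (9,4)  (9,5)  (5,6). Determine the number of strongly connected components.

4

{5, 6, 8, 9} are all mutually reachable — one SCC of size 4.
{1, 2, 4} are all mutually reachable — one SCC of size 3.
{3} is an SCC by itself.
{7} is an SCC by itself.
That gives 4 strongly connected components.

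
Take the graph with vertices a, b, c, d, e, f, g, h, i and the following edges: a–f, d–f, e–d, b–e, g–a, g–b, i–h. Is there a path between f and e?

Yes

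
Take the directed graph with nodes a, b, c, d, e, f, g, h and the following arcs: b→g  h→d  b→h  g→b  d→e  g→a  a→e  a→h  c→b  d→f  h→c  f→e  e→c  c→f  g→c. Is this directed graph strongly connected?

Yes

From a we can reach every vertex (a, b, c, d, e, f, g, h), and every vertex can reach a (a, b, c, d, e, f, g, h). So the whole graph is one strongly connected component.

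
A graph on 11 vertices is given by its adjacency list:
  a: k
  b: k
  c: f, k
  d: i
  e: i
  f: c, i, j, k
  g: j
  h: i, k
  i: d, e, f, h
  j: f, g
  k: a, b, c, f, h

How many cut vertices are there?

4

Removing f increases the component count from 1 to 2, so f is a cut vertex.
Removing i increases the component count from 1 to 3, so i is a cut vertex.
Removing j increases the component count from 1 to 2, so j is a cut vertex.
Likewise k is a cut vertex.
By contrast removing h leaves 1 component; it is not a cut vertex. No other vertex is a cut vertex either.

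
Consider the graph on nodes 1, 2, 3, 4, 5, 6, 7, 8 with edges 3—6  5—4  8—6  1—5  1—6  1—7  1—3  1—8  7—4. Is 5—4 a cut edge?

After removing 5—4, the path 5-1-7-4 still connects them, so the edge is not a bridge.

No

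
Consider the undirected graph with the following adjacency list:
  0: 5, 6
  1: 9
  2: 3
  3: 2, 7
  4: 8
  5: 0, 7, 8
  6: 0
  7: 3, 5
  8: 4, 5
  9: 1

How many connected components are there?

2

Starting from 1 we can reach 1, 9. That is one component of size 2.
Starting from 0 we can reach 0, 2, 3, 4, 5, 6, 7, 8. That is one component of size 8.
Total: 2 components.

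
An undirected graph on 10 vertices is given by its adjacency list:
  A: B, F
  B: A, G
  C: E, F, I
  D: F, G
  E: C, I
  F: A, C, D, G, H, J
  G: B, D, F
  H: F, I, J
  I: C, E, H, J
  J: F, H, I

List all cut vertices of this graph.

F

Removing F increases the component count from 1 to 2, so F is a cut vertex.
By contrast removing G leaves 1 component; it is not a cut vertex. No other vertex is a cut vertex either.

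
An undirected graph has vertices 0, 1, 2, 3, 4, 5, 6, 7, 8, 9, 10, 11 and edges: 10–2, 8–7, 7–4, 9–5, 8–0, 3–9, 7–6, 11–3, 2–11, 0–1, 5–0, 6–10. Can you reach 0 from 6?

Yes

From 6 we can reach 0, 1, 2, 3, 4, 5, 6, 7, 8, 9, 10, 11, which includes 0.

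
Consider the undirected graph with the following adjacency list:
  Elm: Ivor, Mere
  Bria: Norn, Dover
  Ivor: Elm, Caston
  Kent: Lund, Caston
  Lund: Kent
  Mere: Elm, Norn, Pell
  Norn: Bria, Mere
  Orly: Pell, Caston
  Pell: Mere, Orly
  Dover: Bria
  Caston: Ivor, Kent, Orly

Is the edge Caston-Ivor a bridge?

No

After removing Caston-Ivor, the path Caston-Orly-Pell-Mere-Elm-Ivor still connects them, so the edge is not a bridge.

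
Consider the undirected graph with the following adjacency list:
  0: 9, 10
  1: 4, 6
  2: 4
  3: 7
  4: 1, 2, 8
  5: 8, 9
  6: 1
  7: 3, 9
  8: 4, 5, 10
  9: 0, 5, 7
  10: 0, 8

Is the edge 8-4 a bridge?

Yes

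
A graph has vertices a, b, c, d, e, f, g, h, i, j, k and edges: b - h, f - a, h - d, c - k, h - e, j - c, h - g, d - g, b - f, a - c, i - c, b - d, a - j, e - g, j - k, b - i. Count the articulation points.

1

Removing b increases the component count from 1 to 2, so b is a cut vertex.
By contrast removing e leaves 1 component; it is not a cut vertex. No other vertex is a cut vertex either.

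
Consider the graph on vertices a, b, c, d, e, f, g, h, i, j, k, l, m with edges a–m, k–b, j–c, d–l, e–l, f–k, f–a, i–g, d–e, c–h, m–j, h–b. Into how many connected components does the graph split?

Starting from g we can reach g, i. That is one component of size 2.
Starting from d we can reach d, e, l. That is one component of size 3.
Starting from a we can reach a, b, c, f, h, j, k, m. That is one component of size 8.
Total: 3 components.

3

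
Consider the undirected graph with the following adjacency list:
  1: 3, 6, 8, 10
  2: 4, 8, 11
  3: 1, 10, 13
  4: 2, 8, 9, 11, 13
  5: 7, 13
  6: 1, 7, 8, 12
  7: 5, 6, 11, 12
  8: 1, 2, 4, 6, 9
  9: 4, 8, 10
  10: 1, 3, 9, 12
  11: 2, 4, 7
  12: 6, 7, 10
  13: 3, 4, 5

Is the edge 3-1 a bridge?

No

After removing 3-1, the path 3-10-1 still connects them, so the edge is not a bridge.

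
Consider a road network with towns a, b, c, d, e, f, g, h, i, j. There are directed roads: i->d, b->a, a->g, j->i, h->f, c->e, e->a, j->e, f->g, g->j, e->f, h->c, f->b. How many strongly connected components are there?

5

{a, b, e, f, g, j} are all mutually reachable — one SCC of size 6.
{i} is an SCC by itself.
{h} is an SCC by itself.
{d} is an SCC by itself.
{c} is an SCC by itself.
That gives 5 strongly connected components.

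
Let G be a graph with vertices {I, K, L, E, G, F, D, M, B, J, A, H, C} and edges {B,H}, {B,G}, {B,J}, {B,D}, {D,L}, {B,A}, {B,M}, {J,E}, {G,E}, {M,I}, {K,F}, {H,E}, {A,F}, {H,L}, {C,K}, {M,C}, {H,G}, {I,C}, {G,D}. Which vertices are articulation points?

Removing B increases the component count from 1 to 2, so B is a cut vertex.
By contrast removing G leaves 1 component; it is not a cut vertex. No other vertex is a cut vertex either.

B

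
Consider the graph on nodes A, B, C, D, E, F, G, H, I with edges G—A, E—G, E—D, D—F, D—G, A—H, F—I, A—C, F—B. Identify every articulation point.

A, D, F, G

Removing A increases the component count from 1 to 3, so A is a cut vertex.
Removing D increases the component count from 1 to 2, so D is a cut vertex.
Removing F increases the component count from 1 to 3, so F is a cut vertex.
Likewise G is a cut vertex.
By contrast removing I leaves 1 component; it is not a cut vertex. No other vertex is a cut vertex either.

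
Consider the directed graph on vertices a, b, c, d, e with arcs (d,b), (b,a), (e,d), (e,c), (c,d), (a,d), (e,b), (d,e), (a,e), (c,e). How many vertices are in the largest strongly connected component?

5

{a, b, c, d, e} are all mutually reachable — one SCC of size 5.
The largest has 5 vertices.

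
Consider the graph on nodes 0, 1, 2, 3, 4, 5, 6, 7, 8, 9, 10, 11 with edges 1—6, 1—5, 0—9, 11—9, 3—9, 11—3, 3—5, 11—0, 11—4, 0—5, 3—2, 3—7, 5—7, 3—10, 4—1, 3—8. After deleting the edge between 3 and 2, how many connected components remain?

2

Before removal there is 1 component.
3—2 is a bridge — removing it separates 3's side from 2's side.
After removal: 2 components.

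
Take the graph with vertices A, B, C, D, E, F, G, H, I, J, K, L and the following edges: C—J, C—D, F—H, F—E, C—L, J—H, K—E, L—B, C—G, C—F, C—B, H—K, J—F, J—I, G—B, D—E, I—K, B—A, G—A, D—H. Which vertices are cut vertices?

C

Removing C increases the component count from 1 to 2, so C is a cut vertex.
By contrast removing A leaves 1 component; it is not a cut vertex. No other vertex is a cut vertex either.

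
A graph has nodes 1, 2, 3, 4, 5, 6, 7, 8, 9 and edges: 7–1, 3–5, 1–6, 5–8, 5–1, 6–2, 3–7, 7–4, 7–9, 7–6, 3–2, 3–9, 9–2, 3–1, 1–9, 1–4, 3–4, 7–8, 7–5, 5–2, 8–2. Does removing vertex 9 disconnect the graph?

Deleting 9 leaves 1 component (was 1) (its neighbors 1, 2, 3, 7 remain connected to each other), so 9 is not a cut vertex.

No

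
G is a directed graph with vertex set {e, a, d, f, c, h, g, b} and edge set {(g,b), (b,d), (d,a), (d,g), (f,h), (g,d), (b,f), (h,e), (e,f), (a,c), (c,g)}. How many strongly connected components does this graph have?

2

{a, b, c, d, g} are all mutually reachable — one SCC of size 5.
{e, f, h} are all mutually reachable — one SCC of size 3.
That gives 2 strongly connected components.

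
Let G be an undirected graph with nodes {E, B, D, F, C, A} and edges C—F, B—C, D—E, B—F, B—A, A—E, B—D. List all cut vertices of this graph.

B

Removing B increases the component count from 1 to 2, so B is a cut vertex.
By contrast removing C leaves 1 component; it is not a cut vertex. No other vertex is a cut vertex either.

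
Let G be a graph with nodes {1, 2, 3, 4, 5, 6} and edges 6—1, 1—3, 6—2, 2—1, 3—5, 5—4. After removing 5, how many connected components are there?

2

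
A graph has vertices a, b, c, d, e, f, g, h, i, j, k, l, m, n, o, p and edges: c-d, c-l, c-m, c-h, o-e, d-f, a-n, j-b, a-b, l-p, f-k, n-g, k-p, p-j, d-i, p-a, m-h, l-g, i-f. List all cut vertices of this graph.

Removing c increases the component count from 2 to 3, so c is a cut vertex.
By contrast removing b leaves 2 components; it is not a cut vertex. No other vertex is a cut vertex either.

c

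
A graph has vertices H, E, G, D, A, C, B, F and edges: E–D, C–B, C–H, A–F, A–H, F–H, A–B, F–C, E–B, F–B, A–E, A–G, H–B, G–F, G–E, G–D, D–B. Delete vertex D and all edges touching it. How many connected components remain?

1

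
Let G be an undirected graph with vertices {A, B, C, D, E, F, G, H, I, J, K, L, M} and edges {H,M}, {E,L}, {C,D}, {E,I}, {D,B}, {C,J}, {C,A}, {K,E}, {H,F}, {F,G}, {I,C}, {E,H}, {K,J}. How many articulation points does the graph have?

Removing C increases the component count from 1 to 3, so C is a cut vertex.
Removing D increases the component count from 1 to 2, so D is a cut vertex.
Removing E increases the component count from 1 to 3, so E is a cut vertex.
Likewise F, H are cut vertices.
By contrast removing L leaves 1 component; it is not a cut vertex. No other vertex is a cut vertex either.

5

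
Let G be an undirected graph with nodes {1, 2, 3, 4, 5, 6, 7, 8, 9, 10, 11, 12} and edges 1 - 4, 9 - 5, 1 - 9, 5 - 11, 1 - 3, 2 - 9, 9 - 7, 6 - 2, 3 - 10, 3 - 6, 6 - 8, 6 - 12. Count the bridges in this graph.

7

The edges on the cycle 1-3-6-2-9-1 are not bridges since each lies on that cycle.
But removing 9 - 7 disconnects 9 from 7; removing 3 - 10 disconnects 3 from 10; removing 1 - 4 disconnects 1 from 4; removing 5 - 11 disconnects 5 from 11 — these are bridges.
In total 7 edges are bridges.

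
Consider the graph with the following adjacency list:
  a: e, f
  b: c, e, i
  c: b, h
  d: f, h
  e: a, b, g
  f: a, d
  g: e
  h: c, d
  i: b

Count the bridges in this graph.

2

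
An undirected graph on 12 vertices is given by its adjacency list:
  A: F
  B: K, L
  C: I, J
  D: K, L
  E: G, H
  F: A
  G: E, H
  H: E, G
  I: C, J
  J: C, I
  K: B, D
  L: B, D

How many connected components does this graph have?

4

Starting from A we can reach A, F. That is one component of size 2.
Starting from C we can reach C, I, J. That is one component of size 3.
Starting from E we can reach E, G, H. That is one component of size 3.
Starting from B we can reach B, D, K, L. That is one component of size 4.
Total: 4 components.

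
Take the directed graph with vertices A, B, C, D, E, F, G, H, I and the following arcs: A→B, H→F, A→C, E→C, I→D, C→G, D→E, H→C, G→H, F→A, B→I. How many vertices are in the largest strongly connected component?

{A, B, C, D, E, F, G, H, I} are all mutually reachable — one SCC of size 9.
The largest has 9 vertices.

9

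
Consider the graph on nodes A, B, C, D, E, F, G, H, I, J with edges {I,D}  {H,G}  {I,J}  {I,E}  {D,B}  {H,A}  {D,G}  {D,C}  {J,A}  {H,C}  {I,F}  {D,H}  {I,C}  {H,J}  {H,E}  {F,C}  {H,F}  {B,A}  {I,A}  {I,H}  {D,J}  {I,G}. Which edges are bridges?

The edges on the cycle I-D-B-A-I are not bridges since each lies on that cycle.
Every edge lies on some cycle, so there are no bridges.

none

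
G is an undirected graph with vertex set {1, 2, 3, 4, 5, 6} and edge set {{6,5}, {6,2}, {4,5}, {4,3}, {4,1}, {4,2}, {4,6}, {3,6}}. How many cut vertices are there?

Removing 4 increases the component count from 1 to 2, so 4 is a cut vertex.
By contrast removing 3 leaves 1 component; it is not a cut vertex. No other vertex is a cut vertex either.

1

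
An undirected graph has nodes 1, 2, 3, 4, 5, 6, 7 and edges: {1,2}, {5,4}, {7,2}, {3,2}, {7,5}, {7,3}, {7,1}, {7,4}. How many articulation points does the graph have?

1

Removing 7 increases the component count from 2 to 3, so 7 is a cut vertex.
By contrast removing 2 leaves 2 components; it is not a cut vertex. No other vertex is a cut vertex either.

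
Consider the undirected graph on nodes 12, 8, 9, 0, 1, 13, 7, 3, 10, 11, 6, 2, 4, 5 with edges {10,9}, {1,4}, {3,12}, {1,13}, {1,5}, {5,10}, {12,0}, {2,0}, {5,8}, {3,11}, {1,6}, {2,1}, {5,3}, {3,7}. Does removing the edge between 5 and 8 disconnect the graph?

Removing 5–8 leaves no path between 5 and 8: the component count goes from 1 to 2. So it is a bridge.

Yes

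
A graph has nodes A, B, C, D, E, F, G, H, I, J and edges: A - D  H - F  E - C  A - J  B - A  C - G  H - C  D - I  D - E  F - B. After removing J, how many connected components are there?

With J gone, the remaining components are: {A, B, C, D, E, F, G, H, I}.
That is 1 component.

1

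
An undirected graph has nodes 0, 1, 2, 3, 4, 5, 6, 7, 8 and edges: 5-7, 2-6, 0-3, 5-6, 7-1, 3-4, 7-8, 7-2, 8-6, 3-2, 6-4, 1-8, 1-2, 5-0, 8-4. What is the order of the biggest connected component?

9

Starting from 0 we can reach 0, 1, 2, 3, 4, 5, 6, 7, 8. That is one component of size 9.
The largest has 9 vertices.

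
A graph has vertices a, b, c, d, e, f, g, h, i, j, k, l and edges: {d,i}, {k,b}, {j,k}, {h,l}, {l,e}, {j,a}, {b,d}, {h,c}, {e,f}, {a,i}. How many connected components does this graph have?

3

g is isolated — a component by itself.
Starting from c we can reach c, e, f, h, l. That is one component of size 5.
Starting from a we can reach a, b, d, i, j, k. That is one component of size 6.
Total: 3 components.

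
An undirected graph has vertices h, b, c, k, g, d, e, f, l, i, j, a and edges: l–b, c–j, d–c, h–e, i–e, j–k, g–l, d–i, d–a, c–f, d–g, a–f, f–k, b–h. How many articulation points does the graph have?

Removing d increases the component count from 1 to 2, so d is a cut vertex.
By contrast removing a leaves 1 component; it is not a cut vertex. No other vertex is a cut vertex either.

1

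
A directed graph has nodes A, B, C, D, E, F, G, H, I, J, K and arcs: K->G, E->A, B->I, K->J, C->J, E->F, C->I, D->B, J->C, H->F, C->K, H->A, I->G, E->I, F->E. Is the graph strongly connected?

There is no directed path from J to B, so the graph is not strongly connected.

No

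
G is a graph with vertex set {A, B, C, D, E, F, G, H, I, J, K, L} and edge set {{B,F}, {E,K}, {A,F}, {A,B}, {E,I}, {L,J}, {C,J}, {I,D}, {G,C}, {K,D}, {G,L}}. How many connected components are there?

H is isolated — a component by itself.
Starting from A we can reach A, B, F. That is one component of size 3.
Starting from C we can reach C, G, J, L. That is one component of size 4.
Starting from D we can reach D, E, I, K. That is one component of size 4.
Total: 4 components.

4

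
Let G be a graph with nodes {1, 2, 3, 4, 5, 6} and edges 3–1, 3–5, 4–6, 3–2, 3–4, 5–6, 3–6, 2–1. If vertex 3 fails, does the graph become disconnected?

Deleting 3 raises the number of components from 1 to 2, so 3 is a cut vertex.

Yes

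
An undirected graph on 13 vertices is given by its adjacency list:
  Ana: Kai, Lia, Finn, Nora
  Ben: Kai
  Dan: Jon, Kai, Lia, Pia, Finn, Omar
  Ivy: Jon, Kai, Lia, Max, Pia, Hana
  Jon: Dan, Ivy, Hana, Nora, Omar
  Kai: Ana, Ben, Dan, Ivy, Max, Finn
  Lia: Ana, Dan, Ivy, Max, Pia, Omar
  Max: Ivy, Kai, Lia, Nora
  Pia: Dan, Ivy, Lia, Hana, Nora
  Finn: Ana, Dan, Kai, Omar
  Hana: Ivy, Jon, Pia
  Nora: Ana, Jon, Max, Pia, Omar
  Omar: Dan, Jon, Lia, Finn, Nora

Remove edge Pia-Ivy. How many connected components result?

1

Pia and Ivy are still connected via Pia-Lia-Ivy, so the component count stays at 1.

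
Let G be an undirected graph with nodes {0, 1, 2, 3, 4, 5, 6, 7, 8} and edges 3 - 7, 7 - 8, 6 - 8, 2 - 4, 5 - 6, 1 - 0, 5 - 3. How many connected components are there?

3

Starting from 2 we can reach 2, 4. That is one component of size 2.
Starting from 0 we can reach 0, 1. That is one component of size 2.
Starting from 3 we can reach 3, 5, 6, 7, 8. That is one component of size 5.
Total: 3 components.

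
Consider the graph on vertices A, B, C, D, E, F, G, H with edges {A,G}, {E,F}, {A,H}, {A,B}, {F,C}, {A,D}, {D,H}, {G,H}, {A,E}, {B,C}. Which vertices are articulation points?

Removing A increases the component count from 1 to 2, so A is a cut vertex.
By contrast removing E leaves 1 component; it is not a cut vertex. No other vertex is a cut vertex either.

A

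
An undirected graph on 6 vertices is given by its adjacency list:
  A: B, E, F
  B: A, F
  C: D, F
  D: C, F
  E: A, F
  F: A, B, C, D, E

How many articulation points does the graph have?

Removing F increases the component count from 1 to 2, so F is a cut vertex.
By contrast removing D leaves 1 component; it is not a cut vertex. No other vertex is a cut vertex either.

1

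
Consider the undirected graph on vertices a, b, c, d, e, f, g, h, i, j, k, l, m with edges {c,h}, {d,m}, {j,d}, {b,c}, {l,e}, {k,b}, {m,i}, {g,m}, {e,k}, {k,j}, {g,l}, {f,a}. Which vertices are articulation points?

b, c, k, m

Removing b increases the component count from 2 to 3, so b is a cut vertex.
Removing c increases the component count from 2 to 3, so c is a cut vertex.
Removing k increases the component count from 2 to 3, so k is a cut vertex.
Likewise m is a cut vertex.
By contrast removing i leaves 2 components; it is not a cut vertex. No other vertex is a cut vertex either.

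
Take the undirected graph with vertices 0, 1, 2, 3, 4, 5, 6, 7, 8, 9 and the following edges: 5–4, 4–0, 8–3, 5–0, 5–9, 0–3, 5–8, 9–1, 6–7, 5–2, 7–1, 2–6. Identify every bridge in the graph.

none

The edges on the cycle 5-2-6-7-1-9-5 are not bridges since each lies on that cycle.
Every edge lies on some cycle, so there are no bridges.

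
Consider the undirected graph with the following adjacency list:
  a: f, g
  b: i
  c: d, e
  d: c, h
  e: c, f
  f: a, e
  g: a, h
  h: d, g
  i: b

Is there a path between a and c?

From a we can reach a, c, d, e, f, g, h, which includes c.

Yes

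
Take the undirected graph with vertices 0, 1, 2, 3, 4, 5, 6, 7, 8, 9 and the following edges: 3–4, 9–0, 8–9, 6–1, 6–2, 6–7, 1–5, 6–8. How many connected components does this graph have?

2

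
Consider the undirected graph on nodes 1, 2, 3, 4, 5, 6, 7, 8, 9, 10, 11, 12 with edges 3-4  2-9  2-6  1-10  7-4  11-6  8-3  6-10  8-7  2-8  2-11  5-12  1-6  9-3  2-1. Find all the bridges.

12-5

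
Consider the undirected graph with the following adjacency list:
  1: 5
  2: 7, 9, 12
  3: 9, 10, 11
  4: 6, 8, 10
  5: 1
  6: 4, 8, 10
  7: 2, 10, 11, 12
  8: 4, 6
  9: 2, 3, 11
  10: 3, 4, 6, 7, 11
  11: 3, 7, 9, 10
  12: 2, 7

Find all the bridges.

1-5

The edges on the cycle 7-12-2-7 are not bridges since each lies on that cycle.
But removing 5-1 disconnects 5 from 1 — this is a bridge.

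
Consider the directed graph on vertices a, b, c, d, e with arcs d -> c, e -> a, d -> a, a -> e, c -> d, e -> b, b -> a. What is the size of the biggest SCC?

3

{a, b, e} are all mutually reachable — one SCC of size 3.
{c, d} are all mutually reachable — one SCC of size 2.
The largest has 3 vertices.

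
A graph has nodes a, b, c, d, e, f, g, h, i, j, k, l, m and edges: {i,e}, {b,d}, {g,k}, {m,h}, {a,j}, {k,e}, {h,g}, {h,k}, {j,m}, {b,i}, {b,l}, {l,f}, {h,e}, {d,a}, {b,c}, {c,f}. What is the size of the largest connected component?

13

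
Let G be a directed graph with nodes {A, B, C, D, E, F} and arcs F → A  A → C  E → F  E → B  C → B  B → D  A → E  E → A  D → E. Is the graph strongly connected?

From D we can reach every vertex (A, B, C, D, E, F), and every vertex can reach D (A, B, C, D, E, F). So the whole graph is one strongly connected component.

Yes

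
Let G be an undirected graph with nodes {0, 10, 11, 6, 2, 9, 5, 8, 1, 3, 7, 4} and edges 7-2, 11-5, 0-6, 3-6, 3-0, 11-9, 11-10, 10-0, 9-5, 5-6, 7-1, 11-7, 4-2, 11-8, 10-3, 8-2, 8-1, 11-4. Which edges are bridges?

none

The edges on the cycle 10-3-0-10 are not bridges since each lies on that cycle.
Every edge lies on some cycle, so there are no bridges.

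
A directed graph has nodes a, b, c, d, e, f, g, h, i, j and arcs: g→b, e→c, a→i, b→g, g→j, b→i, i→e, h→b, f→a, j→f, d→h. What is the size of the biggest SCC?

2

{b, g} are all mutually reachable — one SCC of size 2.
{a} is an SCC by itself.
{h} is an SCC by itself.
{f} is an SCC by itself.
{d} is an SCC by itself.
(and 4 more singleton SCCs)
The largest has 2 vertices.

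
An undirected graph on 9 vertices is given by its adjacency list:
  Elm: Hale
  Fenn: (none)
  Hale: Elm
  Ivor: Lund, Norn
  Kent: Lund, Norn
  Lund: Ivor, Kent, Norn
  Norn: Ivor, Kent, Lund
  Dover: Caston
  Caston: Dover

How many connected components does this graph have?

4

Fenn is isolated — a component by itself.
Starting from Dover we can reach Dover, Caston. That is one component of size 2.
Starting from Elm we can reach Elm, Hale. That is one component of size 2.
Starting from Ivor we can reach Ivor, Kent, Lund, Norn. That is one component of size 4.
Total: 4 components.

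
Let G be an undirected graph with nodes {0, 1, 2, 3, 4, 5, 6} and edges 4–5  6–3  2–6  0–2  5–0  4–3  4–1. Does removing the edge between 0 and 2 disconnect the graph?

After removing 0–2, the path 0-5-4-3-6-2 still connects them, so the edge is not a bridge.

No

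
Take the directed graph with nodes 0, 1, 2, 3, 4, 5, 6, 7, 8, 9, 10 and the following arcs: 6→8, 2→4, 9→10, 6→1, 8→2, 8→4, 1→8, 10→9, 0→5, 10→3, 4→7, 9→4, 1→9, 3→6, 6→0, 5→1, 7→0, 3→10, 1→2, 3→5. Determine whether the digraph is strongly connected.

From 4 we can reach every vertex (0, 1, 2, 3, 4, 5, 6, 7, 8, 9, 10), and every vertex can reach 4 (0, 1, 2, 3, 4, 5, 6, 7, 8, 9, 10). So the whole graph is one strongly connected component.

Yes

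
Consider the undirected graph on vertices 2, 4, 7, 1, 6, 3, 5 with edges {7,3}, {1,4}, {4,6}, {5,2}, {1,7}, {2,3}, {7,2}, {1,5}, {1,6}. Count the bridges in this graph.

The edges on the cycle 1-4-6-1 are not bridges since each lies on that cycle.
Every edge lies on some cycle, so there are no bridges.

0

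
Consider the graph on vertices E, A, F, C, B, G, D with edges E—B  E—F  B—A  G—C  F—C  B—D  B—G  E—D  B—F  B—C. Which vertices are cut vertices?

B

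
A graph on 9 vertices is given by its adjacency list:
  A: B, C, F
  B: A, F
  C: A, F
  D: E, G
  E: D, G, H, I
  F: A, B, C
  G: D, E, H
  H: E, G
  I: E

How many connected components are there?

2

Starting from A we can reach A, B, C, F. That is one component of size 4.
Starting from D we can reach D, E, G, H, I. That is one component of size 5.
Total: 2 components.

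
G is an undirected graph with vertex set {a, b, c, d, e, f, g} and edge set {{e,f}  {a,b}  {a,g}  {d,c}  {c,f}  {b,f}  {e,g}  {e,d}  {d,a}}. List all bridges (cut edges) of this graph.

none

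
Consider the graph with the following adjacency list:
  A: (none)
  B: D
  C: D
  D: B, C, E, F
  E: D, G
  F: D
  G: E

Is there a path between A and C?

No

The component containing A is {A}, and C is not in it.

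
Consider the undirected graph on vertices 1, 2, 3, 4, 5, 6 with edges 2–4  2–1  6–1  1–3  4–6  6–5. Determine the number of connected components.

1

Starting from 1 we can reach 1, 2, 3, 4, 5, 6. That is one component of size 6.
Total: 1 component.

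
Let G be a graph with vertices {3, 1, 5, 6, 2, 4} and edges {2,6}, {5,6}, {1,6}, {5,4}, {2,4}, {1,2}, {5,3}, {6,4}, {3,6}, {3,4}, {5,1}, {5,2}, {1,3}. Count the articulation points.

0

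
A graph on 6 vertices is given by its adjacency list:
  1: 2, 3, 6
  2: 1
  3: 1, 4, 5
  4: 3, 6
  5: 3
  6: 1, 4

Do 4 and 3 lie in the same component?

Yes

From 4 we can reach 1, 2, 3, 4, 5, 6, which includes 3.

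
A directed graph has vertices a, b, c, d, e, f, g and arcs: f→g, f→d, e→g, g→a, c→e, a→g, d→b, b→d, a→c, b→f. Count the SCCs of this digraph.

2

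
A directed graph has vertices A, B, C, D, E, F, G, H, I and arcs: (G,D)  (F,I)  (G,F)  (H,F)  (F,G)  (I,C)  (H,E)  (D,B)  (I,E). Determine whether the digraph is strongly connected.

There is no directed path from G to A, so the graph is not strongly connected.

No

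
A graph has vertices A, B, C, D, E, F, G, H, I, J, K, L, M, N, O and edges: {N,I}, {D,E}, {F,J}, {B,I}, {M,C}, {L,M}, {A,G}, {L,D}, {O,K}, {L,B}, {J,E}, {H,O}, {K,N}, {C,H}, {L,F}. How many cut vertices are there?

1

Removing L increases the component count from 2 to 3, so L is a cut vertex.
By contrast removing C leaves 2 components; it is not a cut vertex. No other vertex is a cut vertex either.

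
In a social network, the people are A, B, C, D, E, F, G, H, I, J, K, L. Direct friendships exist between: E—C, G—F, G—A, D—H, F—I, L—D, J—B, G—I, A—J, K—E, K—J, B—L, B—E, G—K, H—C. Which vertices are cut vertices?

G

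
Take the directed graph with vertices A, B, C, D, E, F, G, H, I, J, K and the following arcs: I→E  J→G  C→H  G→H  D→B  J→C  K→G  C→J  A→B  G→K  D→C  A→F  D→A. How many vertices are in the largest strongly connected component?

{C, J} are all mutually reachable — one SCC of size 2.
{G, K} are all mutually reachable — one SCC of size 2.
{B} is an SCC by itself.
{F} is an SCC by itself.
{D} is an SCC by itself.
(and 4 more singleton SCCs)
The largest has 2 vertices.

2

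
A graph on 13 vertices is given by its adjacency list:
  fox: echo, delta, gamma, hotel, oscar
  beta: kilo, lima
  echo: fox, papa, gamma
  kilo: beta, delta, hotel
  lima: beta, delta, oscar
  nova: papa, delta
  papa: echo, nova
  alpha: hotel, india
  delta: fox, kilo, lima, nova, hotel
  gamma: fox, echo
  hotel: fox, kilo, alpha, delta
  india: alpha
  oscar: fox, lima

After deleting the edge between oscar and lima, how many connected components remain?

1

oscar and lima are still connected via oscar-fox-delta-lima, so the component count stays at 1.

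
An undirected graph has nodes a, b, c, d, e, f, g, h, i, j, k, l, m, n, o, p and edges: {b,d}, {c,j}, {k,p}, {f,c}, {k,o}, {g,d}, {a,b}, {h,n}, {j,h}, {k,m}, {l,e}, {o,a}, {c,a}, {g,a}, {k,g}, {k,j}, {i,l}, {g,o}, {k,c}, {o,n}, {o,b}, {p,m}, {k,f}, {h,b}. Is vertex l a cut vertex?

Yes

Deleting l raises the number of components from 2 to 3, so l is a cut vertex.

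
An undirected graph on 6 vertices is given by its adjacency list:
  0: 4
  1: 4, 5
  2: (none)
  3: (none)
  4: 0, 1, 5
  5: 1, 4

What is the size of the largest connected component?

4

2 is isolated — a component by itself.
3 is isolated — a component by itself.
Starting from 0 we can reach 0, 1, 4, 5. That is one component of size 4.
The largest has 4 vertices.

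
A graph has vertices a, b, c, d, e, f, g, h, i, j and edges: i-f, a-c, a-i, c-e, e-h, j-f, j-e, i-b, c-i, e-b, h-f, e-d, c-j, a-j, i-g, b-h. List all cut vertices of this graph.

Removing e increases the component count from 1 to 2, so e is a cut vertex.
Removing i increases the component count from 1 to 2, so i is a cut vertex.
By contrast removing h leaves 1 component; it is not a cut vertex. No other vertex is a cut vertex either.

e, i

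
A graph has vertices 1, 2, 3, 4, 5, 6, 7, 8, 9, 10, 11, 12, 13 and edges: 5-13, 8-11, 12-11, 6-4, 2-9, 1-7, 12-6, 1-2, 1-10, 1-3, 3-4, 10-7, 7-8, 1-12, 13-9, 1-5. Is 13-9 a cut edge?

No

After removing 13-9, the path 13-5-1-2-9 still connects them, so the edge is not a bridge.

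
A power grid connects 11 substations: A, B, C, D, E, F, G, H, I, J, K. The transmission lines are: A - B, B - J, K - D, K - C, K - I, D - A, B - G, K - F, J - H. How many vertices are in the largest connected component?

10

E is isolated — a component by itself.
Starting from A we can reach A, B, C, D, F, G, H, I, J, K. That is one component of size 10.
The largest has 10 vertices.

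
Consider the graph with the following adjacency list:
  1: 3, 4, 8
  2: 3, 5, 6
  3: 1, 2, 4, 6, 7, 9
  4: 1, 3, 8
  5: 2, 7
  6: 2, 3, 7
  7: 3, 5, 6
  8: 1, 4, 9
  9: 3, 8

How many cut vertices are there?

Removing 3 increases the component count from 1 to 2, so 3 is a cut vertex.
By contrast removing 5 leaves 1 component; it is not a cut vertex. No other vertex is a cut vertex either.

1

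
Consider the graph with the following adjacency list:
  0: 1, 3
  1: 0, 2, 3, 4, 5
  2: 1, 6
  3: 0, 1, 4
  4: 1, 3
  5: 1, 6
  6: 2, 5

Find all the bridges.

The edges on the cycle 1-0-3-1 are not bridges since each lies on that cycle.
Every edge lies on some cycle, so there are no bridges.

none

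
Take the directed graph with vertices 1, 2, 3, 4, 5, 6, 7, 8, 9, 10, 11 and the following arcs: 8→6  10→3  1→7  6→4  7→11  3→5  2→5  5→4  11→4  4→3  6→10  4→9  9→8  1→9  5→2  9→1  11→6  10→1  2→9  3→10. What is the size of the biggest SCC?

11

{1, 2, 3, 4, 5, 6, 7, 8, 9, 10, 11} are all mutually reachable — one SCC of size 11.
The largest has 11 vertices.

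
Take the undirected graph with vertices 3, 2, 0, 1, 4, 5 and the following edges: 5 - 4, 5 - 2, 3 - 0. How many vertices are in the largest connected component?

1 is isolated — a component by itself.
Starting from 0 we can reach 0, 3. That is one component of size 2.
Starting from 2 we can reach 2, 4, 5. That is one component of size 3.
The largest has 3 vertices.

3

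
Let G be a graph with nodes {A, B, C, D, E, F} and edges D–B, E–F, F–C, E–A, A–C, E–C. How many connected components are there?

2

Starting from B we can reach B, D. That is one component of size 2.
Starting from A we can reach A, C, E, F. That is one component of size 4.
Total: 2 components.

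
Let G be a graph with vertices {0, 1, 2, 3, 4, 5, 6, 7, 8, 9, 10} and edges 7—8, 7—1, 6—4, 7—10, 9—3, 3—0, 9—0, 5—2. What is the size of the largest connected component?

Starting from 4 we can reach 4, 6. That is one component of size 2.
Starting from 2 we can reach 2, 5. That is one component of size 2.
Starting from 0 we can reach 0, 3, 9. That is one component of size 3.
Starting from 1 we can reach 1, 7, 8, 10. That is one component of size 4.
The largest has 4 vertices.

4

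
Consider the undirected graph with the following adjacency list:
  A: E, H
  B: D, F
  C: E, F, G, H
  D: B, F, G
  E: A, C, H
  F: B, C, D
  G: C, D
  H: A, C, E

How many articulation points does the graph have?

1

Removing C increases the component count from 1 to 2, so C is a cut vertex.
By contrast removing G leaves 1 component; it is not a cut vertex. No other vertex is a cut vertex either.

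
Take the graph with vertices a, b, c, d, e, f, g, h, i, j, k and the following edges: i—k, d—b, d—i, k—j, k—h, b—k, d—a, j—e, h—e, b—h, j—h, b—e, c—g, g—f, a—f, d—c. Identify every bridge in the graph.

none

The edges on the cycle k-j-h-k are not bridges since each lies on that cycle.
Every edge lies on some cycle, so there are no bridges.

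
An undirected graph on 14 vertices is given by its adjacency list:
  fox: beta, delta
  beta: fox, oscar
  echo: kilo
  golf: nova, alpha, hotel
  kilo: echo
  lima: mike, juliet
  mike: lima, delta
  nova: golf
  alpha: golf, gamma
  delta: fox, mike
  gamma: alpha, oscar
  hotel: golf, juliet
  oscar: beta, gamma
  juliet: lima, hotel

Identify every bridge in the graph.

echo-kilo, golf-nova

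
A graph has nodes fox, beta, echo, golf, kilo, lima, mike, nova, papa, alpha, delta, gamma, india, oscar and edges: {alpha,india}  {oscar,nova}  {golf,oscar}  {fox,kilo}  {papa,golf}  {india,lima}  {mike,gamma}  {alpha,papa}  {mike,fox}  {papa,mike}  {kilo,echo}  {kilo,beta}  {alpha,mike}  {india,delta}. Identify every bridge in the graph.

alpha-india, beta-kilo, delta-india, echo-kilo, fox-kilo, fox-mike, gamma-mike, golf-oscar, golf-papa, india-lima, nova-oscar

The edges on the cycle alpha-papa-mike-alpha are not bridges since each lies on that cycle.
But removing nova-oscar disconnects nova from oscar; removing lima-india disconnects lima from india; removing alpha-india disconnects alpha from india; removing fox-kilo disconnects fox from kilo — these are bridges.
In total 11 edges are bridges.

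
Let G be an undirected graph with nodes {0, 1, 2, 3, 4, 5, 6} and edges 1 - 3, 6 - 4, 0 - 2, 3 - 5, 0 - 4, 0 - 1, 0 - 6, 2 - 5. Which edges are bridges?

none

The edges on the cycle 0-6-4-0 are not bridges since each lies on that cycle.
Every edge lies on some cycle, so there are no bridges.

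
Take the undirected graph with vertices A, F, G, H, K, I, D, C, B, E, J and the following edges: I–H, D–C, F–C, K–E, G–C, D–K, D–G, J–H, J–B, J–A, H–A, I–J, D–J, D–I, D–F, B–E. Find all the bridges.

The edges on the cycle D-I-H-A-J-D are not bridges since each lies on that cycle.
Every edge lies on some cycle, so there are no bridges.

none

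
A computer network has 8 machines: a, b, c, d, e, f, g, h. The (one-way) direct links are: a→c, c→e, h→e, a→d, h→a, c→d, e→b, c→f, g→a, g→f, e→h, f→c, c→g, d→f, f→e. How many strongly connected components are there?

2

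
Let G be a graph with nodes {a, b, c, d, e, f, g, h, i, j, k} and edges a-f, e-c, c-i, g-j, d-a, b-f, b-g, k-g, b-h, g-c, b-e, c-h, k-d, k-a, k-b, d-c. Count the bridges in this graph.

The edges on the cycle k-d-a-f-b-k are not bridges since each lies on that cycle.
But removing i-c disconnects i from c; removing g-j disconnects g from j — these are bridges.
That makes 2 bridges.

2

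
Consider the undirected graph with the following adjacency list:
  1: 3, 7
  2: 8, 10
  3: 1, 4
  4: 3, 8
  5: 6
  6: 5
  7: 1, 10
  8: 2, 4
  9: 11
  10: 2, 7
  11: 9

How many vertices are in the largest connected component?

Starting from 5 we can reach 5, 6. That is one component of size 2.
Starting from 9 we can reach 9, 11. That is one component of size 2.
Starting from 1 we can reach 1, 2, 3, 4, 7, 8, 10. That is one component of size 7.
The largest has 7 vertices.

7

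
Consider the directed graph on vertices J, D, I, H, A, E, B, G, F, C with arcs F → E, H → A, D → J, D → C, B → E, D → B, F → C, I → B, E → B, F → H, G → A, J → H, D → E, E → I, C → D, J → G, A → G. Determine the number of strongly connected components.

6

{B, E, I} are all mutually reachable — one SCC of size 3.
{A, G} are all mutually reachable — one SCC of size 2.
{C, D} are all mutually reachable — one SCC of size 2.
{J} is an SCC by itself.
{F} is an SCC by itself.
(and 1 more singleton SCC)
That gives 6 strongly connected components.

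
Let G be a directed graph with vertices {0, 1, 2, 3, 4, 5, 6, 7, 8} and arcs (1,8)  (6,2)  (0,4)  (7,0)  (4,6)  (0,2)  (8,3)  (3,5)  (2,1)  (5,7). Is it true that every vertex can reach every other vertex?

From 2 we can reach every vertex (0, 1, 2, 3, 4, 5, 6, 7, 8), and every vertex can reach 2 (0, 1, 2, 3, 4, 5, 6, 7, 8). So the whole graph is one strongly connected component.

Yes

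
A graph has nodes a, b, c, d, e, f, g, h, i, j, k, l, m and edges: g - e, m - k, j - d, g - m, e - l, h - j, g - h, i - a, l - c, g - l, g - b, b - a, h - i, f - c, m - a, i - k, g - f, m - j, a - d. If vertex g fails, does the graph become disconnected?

Yes

Deleting g raises the number of components from 1 to 2, so g is a cut vertex.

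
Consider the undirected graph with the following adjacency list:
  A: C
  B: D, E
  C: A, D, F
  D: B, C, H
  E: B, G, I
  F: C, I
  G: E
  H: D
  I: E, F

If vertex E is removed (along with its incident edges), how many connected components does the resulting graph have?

2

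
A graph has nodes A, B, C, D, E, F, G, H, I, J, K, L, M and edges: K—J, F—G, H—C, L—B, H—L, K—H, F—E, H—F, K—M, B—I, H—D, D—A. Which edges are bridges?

removing D—H disconnects D from H; removing L—B disconnects L from B; removing K—M disconnects K from M; removing C—H disconnects C from H — these are bridges.
In total 12 edges are bridges.

A-D, B-I, B-L, C-H, D-H, E-F, F-G, F-H, H-K, H-L, J-K, K-M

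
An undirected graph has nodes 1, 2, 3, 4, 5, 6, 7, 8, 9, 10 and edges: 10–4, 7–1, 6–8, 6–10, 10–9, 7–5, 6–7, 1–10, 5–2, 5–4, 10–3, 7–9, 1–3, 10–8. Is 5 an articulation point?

Yes

Deleting 5 raises the number of components from 1 to 2, so 5 is a cut vertex.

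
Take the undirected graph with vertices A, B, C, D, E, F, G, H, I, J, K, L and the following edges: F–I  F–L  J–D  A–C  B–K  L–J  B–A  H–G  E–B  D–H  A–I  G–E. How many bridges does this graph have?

The edges on the cycle F-L-J-D-H-G-E-B-A-I-F are not bridges since each lies on that cycle.
But removing A–C disconnects A from C; removing K–B disconnects K from B — these are bridges.
That makes 2 bridges.

2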